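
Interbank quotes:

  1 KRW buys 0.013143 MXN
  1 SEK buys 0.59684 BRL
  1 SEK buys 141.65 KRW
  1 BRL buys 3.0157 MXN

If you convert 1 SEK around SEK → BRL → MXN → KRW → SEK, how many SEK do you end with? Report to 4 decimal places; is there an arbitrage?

Around SEK → BRL → MXN → KRW → SEK: 1 × 0.59684 × 3.0157 ÷ 0.013143 ÷ 141.65 = 0.966796
Product < 1; profitable direction is SEK → KRW → MXN → BRL → SEK.

0.9668 (arbitrage exists)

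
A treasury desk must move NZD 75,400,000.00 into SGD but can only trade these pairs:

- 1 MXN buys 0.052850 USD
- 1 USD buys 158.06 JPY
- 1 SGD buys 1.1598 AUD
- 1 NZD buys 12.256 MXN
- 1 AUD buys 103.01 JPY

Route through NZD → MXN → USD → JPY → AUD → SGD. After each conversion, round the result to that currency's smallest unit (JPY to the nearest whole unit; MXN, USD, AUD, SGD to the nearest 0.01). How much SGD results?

SGD 64,613,694.77

NZD 75,400,000.00 × 12.256 = MXN 924,102,400.00
MXN 924,102,400.00 × 0.052850 = USD 48,838,811.84
USD 48,838,811.84 × 158.06 = JPY 7,719,462,599
JPY 7,719,462,599 ÷ 103.01 = AUD 74,938,963.20
AUD 74,938,963.20 ÷ 1.1598 = SGD 64,613,694.77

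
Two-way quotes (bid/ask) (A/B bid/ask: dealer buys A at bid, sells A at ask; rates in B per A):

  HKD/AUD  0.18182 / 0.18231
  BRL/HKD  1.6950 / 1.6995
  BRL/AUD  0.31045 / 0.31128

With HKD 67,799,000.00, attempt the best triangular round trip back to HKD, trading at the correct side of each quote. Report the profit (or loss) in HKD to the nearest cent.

Net profit: HKD 134,390.83

Best loop HKD → BRL → AUD → HKD:
HKD 67,799,000.00 ÷ 1.6995 (buy BRL at ask) = BRL 39,893,498.09
BRL 39,893,498.09 × 0.31045 (sell BRL at bid) = AUD 12,384,936.48
AUD 12,384,936.48 ÷ 0.18231 (buy HKD at ask) = HKD 67,933,390.83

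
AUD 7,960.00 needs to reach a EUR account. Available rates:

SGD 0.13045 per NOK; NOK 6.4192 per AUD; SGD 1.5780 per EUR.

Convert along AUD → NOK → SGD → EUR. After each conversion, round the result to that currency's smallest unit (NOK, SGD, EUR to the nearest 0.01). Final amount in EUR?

EUR 4,224.07

AUD 7,960.00 × 6.4192 = NOK 51,096.83
NOK 51,096.83 × 0.13045 = SGD 6,665.58
SGD 6,665.58 ÷ 1.5780 = EUR 4,224.07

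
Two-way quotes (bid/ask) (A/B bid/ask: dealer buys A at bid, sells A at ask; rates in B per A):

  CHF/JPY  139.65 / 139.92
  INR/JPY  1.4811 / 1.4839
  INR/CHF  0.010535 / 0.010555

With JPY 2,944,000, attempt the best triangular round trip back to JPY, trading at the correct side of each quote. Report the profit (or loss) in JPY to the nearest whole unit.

Best loop JPY → CHF → INR → JPY:
JPY 2,944,000 ÷ 139.92 (buy CHF at ask) = CHF 21,040.59
CHF 21,040.59 ÷ 0.010555 (buy INR at ask) = INR 1,993,424.41
INR 1,993,424.41 × 1.4811 (sell INR at bid) = JPY 2,952,461

Net profit: JPY 8,461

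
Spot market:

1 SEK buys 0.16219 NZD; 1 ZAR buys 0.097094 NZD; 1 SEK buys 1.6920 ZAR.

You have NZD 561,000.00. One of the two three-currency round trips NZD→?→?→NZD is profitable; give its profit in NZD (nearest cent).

Profit: NZD 7,239.66

Profitable loop is NZD → SEK → ZAR → NZD:
NZD 561,000.00 ÷ 0.16219 = SEK 3,458,906.22
SEK 3,458,906.22 × 1.6920 = ZAR 5,852,469.33
ZAR 5,852,469.33 × 0.097094 = NZD 568,239.66
Profit = NZD 568,239.66 − NZD 561,000.00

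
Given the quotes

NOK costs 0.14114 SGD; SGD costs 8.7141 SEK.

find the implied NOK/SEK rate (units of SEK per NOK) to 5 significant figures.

1 NOK × 0.14114 = 0.14114 SGD
0.14114 SGD × 8.7141 = 1.22991 SEK

NOK/SEK = 1.2299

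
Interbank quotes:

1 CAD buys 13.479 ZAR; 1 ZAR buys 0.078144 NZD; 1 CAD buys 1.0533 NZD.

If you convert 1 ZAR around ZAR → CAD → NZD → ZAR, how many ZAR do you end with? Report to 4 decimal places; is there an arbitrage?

1.0000 (no arbitrage)

Around ZAR → CAD → NZD → ZAR: 1 ÷ 13.479 × 1.0533 ÷ 0.078144 = 0.999997
Product ≈ 1 (deviation 0.000%, within rounding noise).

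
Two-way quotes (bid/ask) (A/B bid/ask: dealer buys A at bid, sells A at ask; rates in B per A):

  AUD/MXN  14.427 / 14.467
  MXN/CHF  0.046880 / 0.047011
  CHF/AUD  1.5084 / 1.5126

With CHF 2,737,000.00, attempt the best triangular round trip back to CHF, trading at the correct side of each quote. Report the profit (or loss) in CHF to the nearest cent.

Best loop CHF → AUD → MXN → CHF:
CHF 2,737,000.00 × 1.5084 (sell CHF at bid) = AUD 4,128,490.80
AUD 4,128,490.80 × 14.427 (sell AUD at bid) = MXN 59,561,736.77
MXN 59,561,736.77 × 0.046880 (sell MXN at bid) = CHF 2,792,254.22

Net profit: CHF 55,254.22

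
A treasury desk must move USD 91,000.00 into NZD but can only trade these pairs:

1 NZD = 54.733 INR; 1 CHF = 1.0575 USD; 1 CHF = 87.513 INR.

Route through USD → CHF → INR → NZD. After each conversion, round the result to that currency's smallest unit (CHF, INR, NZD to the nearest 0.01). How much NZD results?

NZD 137,589.20

USD 91,000.00 ÷ 1.0575 = CHF 86,052.01
CHF 86,052.01 × 87.513 = INR 7,530,669.55
INR 7,530,669.55 ÷ 54.733 = NZD 137,589.20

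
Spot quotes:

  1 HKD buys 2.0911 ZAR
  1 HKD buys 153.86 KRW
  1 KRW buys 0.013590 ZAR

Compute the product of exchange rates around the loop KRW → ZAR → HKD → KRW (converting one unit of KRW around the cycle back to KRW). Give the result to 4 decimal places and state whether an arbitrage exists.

0.9999 (no arbitrage)

Around KRW → ZAR → HKD → KRW: 1 × 0.013590 ÷ 2.0911 × 153.86 = 0.999932
Product ≈ 1 (deviation 0.007%, within rounding noise).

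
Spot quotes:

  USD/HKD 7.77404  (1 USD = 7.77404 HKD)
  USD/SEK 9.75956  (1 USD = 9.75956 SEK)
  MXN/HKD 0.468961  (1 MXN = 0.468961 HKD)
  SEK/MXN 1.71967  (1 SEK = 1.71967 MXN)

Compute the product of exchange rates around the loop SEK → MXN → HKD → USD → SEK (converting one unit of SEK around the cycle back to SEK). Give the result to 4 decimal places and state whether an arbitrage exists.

1.0124 (arbitrage exists)

Around SEK → MXN → HKD → USD → SEK: 1 × 1.71967 × 0.468961 ÷ 7.77404 × 9.75956 = 1.012431
Product > 1; profitable direction is SEK → MXN → HKD → USD → SEK.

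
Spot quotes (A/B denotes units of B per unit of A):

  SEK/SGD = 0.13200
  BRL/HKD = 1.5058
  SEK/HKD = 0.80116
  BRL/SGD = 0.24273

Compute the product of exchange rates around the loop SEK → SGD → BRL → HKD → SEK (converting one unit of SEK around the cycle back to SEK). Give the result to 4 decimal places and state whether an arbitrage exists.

1.0221 (arbitrage exists)

Around SEK → SGD → BRL → HKD → SEK: 1 × 0.13200 ÷ 0.24273 × 1.5058 ÷ 0.80116 = 1.022112
Product > 1; profitable direction is SEK → SGD → BRL → HKD → SEK.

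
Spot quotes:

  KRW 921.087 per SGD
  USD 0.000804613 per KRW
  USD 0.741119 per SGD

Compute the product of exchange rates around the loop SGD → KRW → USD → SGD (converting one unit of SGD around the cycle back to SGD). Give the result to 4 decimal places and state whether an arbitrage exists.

1.0000 (no arbitrage)

Around SGD → KRW → USD → SGD: 1 × 921.087 × 0.000804613 ÷ 0.741119 = 0.999999
Product ≈ 1 (deviation 0.000%, within rounding noise).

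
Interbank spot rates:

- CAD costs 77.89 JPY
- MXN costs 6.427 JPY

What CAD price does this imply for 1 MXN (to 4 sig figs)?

1 MXN × 6.427 = 6.427 JPY
6.427 JPY ÷ 77.89 = 0.0825138 CAD

MXN/CAD = 0.08251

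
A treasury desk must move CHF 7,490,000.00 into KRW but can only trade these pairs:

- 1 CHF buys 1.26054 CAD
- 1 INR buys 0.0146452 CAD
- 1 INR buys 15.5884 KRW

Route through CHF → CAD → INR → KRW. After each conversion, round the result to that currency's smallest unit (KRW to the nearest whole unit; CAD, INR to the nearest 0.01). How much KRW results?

KRW 10,049,505,299

CHF 7,490,000.00 × 1.26054 = CAD 9,441,444.60
CAD 9,441,444.60 ÷ 0.0146452 = INR 644,678,433.89
INR 644,678,433.89 × 15.5884 = KRW 10,049,505,299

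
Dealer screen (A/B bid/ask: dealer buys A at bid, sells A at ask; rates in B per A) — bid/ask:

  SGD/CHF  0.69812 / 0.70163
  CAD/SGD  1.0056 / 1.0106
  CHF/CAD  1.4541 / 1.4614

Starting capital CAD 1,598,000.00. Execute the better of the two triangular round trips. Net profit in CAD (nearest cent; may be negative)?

Best loop CAD → SGD → CHF → CAD:
CAD 1,598,000.00 × 1.0056 (sell CAD at bid) = SGD 1,606,948.80
SGD 1,606,948.80 × 0.69812 (sell SGD at bid) = CHF 1,121,843.10
CHF 1,121,843.10 × 1.4541 (sell CHF at bid) = CAD 1,631,272.05

Net profit: CAD 33,272.05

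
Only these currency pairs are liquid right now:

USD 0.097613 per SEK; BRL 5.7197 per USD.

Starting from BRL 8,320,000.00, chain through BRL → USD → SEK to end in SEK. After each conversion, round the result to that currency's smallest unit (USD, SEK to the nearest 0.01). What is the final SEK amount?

SEK 14,901,926.49

BRL 8,320,000.00 ÷ 5.7197 = USD 1,454,621.75
USD 1,454,621.75 ÷ 0.097613 = SEK 14,901,926.49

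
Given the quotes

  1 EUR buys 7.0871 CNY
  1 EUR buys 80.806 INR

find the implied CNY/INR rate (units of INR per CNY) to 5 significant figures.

CNY/INR = 11.402

1 CNY ÷ 7.0871 = 0.141101 EUR
0.141101 EUR × 80.806 = 11.4018 INR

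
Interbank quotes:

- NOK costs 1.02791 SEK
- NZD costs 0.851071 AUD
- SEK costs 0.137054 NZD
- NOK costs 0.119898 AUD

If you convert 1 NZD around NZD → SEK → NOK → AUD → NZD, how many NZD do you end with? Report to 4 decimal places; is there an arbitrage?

Around NZD → SEK → NOK → AUD → NZD: 1 ÷ 0.137054 ÷ 1.02791 × 0.119898 ÷ 0.851071 = 0.999998
Product ≈ 1 (deviation 0.000%, within rounding noise).

1.0000 (no arbitrage)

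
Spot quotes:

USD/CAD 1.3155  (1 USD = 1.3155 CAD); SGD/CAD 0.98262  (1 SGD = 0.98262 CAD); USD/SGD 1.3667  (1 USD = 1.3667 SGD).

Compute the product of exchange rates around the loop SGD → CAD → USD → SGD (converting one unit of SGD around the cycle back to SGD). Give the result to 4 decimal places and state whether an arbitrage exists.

Around SGD → CAD → USD → SGD: 1 × 0.98262 ÷ 1.3155 × 1.3667 = 1.020864
Product > 1; profitable direction is SGD → CAD → USD → SGD.

1.0209 (arbitrage exists)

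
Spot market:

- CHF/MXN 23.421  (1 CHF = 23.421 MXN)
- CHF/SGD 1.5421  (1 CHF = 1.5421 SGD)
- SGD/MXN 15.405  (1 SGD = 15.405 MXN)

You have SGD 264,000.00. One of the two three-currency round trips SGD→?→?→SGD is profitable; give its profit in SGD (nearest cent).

Profit: SGD 3,776.67

Profitable loop is SGD → MXN → CHF → SGD:
SGD 264,000.00 × 15.405 = MXN 4,066,920.00
MXN 4,066,920.00 ÷ 23.421 = CHF 173,644.17
CHF 173,644.17 × 1.5421 = SGD 267,776.67
Profit = SGD 267,776.67 − SGD 264,000.00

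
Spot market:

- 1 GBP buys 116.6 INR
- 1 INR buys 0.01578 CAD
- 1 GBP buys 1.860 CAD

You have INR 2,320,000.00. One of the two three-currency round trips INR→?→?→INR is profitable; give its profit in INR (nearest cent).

Profit: INR 25,283.67

Profitable loop is INR → GBP → CAD → INR:
INR 2,320,000.00 ÷ 116.6 = GBP 19,897.08
GBP 19,897.08 × 1.860 = CAD 37,008.58
CAD 37,008.58 ÷ 0.01578 = INR 2,345,283.67
Profit = INR 2,345,283.67 − INR 2,320,000.00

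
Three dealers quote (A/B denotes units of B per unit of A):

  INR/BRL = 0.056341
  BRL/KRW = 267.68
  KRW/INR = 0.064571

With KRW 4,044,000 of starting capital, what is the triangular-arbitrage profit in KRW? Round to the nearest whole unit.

Profitable loop is KRW → BRL → INR → KRW:
KRW 4,044,000 ÷ 267.68 = BRL 15,107.59
BRL 15,107.59 ÷ 0.056341 = INR 268,145.60
INR 268,145.60 ÷ 0.064571 = KRW 4,152,725
Profit = KRW 4,152,725 − KRW 4,044,000

Profit: KRW 108,725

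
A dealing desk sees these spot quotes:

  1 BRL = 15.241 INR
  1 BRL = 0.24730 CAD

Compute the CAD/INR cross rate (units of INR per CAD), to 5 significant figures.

1 CAD ÷ 0.24730 = 4.04367 BRL
4.04367 BRL × 15.241 = 61.6296 INR

CAD/INR = 61.630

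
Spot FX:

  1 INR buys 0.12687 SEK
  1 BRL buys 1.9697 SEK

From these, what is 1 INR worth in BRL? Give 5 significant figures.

INR/BRL = 0.064411

1 INR × 0.12687 = 0.12687 SEK
0.12687 SEK ÷ 1.9697 = 0.0644108 BRL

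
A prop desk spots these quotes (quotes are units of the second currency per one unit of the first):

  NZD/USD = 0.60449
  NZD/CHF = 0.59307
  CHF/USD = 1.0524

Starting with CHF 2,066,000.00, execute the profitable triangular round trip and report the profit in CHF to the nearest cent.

Profitable loop is CHF → USD → NZD → CHF:
CHF 2,066,000.00 × 1.0524 = USD 2,174,258.40
USD 2,174,258.40 ÷ 0.60449 = NZD 3,596,847.59
NZD 3,596,847.59 × 0.59307 = CHF 2,133,182.40
Profit = CHF 2,133,182.40 − CHF 2,066,000.00

Profit: CHF 67,182.40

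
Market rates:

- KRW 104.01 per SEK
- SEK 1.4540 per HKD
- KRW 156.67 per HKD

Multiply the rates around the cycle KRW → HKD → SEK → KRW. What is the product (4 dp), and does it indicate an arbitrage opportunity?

0.9653 (arbitrage exists)

Around KRW → HKD → SEK → KRW: 1 ÷ 156.67 × 1.4540 × 104.01 = 0.965281
Product < 1; profitable direction is KRW → SEK → HKD → KRW.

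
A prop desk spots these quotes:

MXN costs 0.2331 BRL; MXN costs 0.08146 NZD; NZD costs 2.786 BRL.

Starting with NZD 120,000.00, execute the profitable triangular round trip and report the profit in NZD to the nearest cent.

Profitable loop is NZD → MXN → BRL → NZD:
NZD 120,000.00 ÷ 0.08146 = MXN 1,473,115.64
MXN 1,473,115.64 × 0.2331 = BRL 343,383.26
BRL 343,383.26 ÷ 2.786 = NZD 123,253.14
Profit = NZD 123,253.14 − NZD 120,000.00

Profit: NZD 3,253.14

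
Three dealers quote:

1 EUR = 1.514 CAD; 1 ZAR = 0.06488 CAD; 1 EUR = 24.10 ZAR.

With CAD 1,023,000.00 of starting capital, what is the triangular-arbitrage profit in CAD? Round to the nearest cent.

Profit: CAD 33,519.80

Profitable loop is CAD → EUR → ZAR → CAD:
CAD 1,023,000.00 ÷ 1.514 = EUR 675,693.53
EUR 675,693.53 × 24.10 = ZAR 16,284,214.00
ZAR 16,284,214.00 × 0.06488 = CAD 1,056,519.80
Profit = CAD 1,056,519.80 − CAD 1,023,000.00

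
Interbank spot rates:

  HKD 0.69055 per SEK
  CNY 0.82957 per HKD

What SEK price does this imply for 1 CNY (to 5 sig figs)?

CNY/SEK = 1.7456

1 CNY ÷ 0.82957 = 1.20544 HKD
1.20544 HKD ÷ 0.69055 = 1.74563 SEK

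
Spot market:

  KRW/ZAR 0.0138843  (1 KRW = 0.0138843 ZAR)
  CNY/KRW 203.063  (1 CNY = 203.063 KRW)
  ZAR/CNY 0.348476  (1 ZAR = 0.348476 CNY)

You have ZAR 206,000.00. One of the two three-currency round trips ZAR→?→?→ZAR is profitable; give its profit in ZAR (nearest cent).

Profitable loop is ZAR → KRW → CNY → ZAR:
ZAR 206,000.00 ÷ 0.0138843 = KRW 14,836,902
KRW 14,836,902 ÷ 203.063 = CNY 73,065.51
CNY 73,065.51 ÷ 0.348476 = ZAR 209,671.58
Profit = ZAR 209,671.58 − ZAR 206,000.00

Profit: ZAR 3,671.58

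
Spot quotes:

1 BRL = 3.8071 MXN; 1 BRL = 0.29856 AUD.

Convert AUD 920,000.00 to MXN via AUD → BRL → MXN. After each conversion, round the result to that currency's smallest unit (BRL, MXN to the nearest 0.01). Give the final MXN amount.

AUD 920,000.00 ÷ 0.29856 = BRL 3,081,457.66
BRL 3,081,457.66 × 3.8071 = MXN 11,731,417.46

MXN 11,731,417.46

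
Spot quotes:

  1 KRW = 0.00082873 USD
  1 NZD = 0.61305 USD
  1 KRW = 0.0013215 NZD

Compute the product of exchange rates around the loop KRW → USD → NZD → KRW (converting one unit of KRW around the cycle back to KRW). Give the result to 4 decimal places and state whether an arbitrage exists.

1.0229 (arbitrage exists)

Around KRW → USD → NZD → KRW: 1 × 0.00082873 ÷ 0.61305 ÷ 0.0013215 = 1.022940
Product > 1; profitable direction is KRW → USD → NZD → KRW.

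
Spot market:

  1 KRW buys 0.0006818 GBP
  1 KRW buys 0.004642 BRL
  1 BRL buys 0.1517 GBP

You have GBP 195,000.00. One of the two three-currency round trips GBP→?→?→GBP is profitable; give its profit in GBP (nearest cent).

Profit: GBP 6,404.11

Profitable loop is GBP → KRW → BRL → GBP:
GBP 195,000.00 ÷ 0.0006818 = KRW 286,007,627
KRW 286,007,627 × 0.004642 = BRL 1,327,647.40
BRL 1,327,647.40 × 0.1517 = GBP 201,404.11
Profit = GBP 201,404.11 − GBP 195,000.00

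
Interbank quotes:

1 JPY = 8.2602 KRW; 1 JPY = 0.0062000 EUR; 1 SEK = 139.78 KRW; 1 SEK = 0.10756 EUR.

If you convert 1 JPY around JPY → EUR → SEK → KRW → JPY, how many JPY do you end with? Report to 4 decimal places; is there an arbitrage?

0.9754 (arbitrage exists)

Around JPY → EUR → SEK → KRW → JPY: 1 × 0.0062000 ÷ 0.10756 × 139.78 ÷ 8.2602 = 0.975428
Product < 1; profitable direction is JPY → KRW → SEK → EUR → JPY.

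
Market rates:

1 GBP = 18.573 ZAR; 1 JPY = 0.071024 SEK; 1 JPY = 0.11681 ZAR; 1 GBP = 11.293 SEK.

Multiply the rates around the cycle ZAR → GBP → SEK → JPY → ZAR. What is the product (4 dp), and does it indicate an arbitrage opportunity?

Around ZAR → GBP → SEK → JPY → ZAR: 1 ÷ 18.573 × 11.293 ÷ 0.071024 × 0.11681 = 1.000005
Product ≈ 1 (deviation 0.000%, within rounding noise).

1.0000 (no arbitrage)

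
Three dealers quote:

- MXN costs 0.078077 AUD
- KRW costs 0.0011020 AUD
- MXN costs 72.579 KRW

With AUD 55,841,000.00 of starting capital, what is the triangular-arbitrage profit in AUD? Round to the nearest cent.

Profitable loop is AUD → MXN → KRW → AUD:
AUD 55,841,000.00 ÷ 0.078077 = MXN 715,204,221.47
MXN 715,204,221.47 × 72.579 = KRW 51,908,807,190
KRW 51,908,807,190 × 0.0011020 = AUD 57,203,505.52
Profit = AUD 57,203,505.52 − AUD 55,841,000.00

Profit: AUD 1,362,505.52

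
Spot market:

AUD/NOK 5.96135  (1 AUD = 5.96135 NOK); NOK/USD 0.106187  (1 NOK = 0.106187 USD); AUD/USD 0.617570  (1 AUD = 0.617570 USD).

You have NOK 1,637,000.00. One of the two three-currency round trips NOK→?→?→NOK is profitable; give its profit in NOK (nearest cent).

Profitable loop is NOK → USD → AUD → NOK:
NOK 1,637,000.00 × 0.106187 = USD 173,828.12
USD 173,828.12 ÷ 0.617570 = AUD 281,471.12
AUD 281,471.12 × 5.96135 = NOK 1,677,947.86
Profit = NOK 1,677,947.86 − NOK 1,637,000.00

Profit: NOK 40,947.86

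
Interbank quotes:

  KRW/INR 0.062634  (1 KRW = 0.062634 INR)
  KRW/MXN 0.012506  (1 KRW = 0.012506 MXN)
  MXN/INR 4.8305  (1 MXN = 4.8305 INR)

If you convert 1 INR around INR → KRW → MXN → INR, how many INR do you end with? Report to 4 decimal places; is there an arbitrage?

Around INR → KRW → MXN → INR: 1 ÷ 0.062634 × 0.012506 × 4.8305 = 0.964496
Product < 1; profitable direction is INR → MXN → KRW → INR.

0.9645 (arbitrage exists)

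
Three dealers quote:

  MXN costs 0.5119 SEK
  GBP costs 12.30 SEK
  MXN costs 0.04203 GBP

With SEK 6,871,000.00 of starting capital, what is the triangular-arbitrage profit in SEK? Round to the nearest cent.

Profit: SEK 68,038.87

Profitable loop is SEK → MXN → GBP → SEK:
SEK 6,871,000.00 ÷ 0.5119 = MXN 13,422,543.47
MXN 13,422,543.47 × 0.04203 = GBP 564,149.50
GBP 564,149.50 × 12.30 = SEK 6,939,038.87
Profit = SEK 6,939,038.87 − SEK 6,871,000.00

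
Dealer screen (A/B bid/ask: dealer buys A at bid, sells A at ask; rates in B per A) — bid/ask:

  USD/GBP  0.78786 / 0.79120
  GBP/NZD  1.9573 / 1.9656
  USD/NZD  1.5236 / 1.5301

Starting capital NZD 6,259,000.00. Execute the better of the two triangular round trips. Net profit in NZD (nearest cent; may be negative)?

Net profit: NZD 48,998.54

Best loop NZD → USD → GBP → NZD:
NZD 6,259,000.00 ÷ 1.5301 (buy USD at ask) = USD 4,090,582.31
USD 4,090,582.31 × 0.78786 (sell USD at bid) = GBP 3,222,806.18
GBP 3,222,806.18 × 1.9573 (sell GBP at bid) = NZD 6,307,998.54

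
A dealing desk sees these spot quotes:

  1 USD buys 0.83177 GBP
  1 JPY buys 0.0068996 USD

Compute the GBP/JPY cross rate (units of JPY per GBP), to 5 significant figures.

GBP/JPY = 174.25

1 GBP ÷ 0.83177 = 1.20226 USD
1.20226 USD ÷ 0.0068996 = 174.25 JPY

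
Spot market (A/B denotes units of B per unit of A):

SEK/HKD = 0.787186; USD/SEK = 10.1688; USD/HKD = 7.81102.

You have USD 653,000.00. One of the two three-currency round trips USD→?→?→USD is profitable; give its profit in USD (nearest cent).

Profitable loop is USD → SEK → HKD → USD:
USD 653,000.00 × 10.1688 = SEK 6,640,226.40
SEK 6,640,226.40 × 0.787186 = HKD 5,227,093.26
HKD 5,227,093.26 ÷ 7.81102 = USD 669,194.71
Profit = USD 669,194.71 − USD 653,000.00

Profit: USD 16,194.71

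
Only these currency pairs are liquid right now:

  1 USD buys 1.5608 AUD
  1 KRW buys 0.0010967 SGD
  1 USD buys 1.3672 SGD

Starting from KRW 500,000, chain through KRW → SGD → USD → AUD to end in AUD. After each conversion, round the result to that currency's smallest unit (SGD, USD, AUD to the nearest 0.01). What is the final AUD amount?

KRW 500,000 × 0.0010967 = SGD 548.35
SGD 548.35 ÷ 1.3672 = USD 401.08
USD 401.08 × 1.5608 = AUD 626.01

AUD 626.01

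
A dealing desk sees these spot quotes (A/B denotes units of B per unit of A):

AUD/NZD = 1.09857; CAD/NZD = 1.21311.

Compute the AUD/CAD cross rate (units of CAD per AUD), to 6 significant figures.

1 AUD × 1.09857 = 1.09857 NZD
1.09857 NZD ÷ 1.21311 = 0.905582 CAD

AUD/CAD = 0.905582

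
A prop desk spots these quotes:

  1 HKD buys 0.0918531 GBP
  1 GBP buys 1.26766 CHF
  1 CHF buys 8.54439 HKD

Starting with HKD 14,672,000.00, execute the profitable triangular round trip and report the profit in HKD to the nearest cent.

Profitable loop is HKD → CHF → GBP → HKD:
HKD 14,672,000.00 ÷ 8.54439 = CHF 1,717,150.08
CHF 1,717,150.08 ÷ 1.26766 = GBP 1,354,582.52
GBP 1,354,582.52 ÷ 0.0918531 = HKD 14,747,270.64
Profit = HKD 14,747,270.64 − HKD 14,672,000.00

Profit: HKD 75,270.64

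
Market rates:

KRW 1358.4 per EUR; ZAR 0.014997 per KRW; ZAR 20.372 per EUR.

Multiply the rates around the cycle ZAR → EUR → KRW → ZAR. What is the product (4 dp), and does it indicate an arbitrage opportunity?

1.0000 (no arbitrage)

Around ZAR → EUR → KRW → ZAR: 1 ÷ 20.372 × 1358.4 × 0.014997 = 0.999996
Product ≈ 1 (deviation 0.000%, within rounding noise).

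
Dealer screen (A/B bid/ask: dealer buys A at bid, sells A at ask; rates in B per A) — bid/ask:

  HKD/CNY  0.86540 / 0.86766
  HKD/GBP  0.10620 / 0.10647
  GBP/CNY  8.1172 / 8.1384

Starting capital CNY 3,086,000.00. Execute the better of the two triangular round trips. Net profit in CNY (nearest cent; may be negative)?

Net result: CNY -3,901.41 (no profitable arbitrage after spreads)

Best loop CNY → GBP → HKD → CNY:
CNY 3,086,000.00 ÷ 8.1384 (buy GBP at ask) = GBP 379,190.01
GBP 379,190.01 ÷ 0.10647 (buy HKD at ask) = HKD 3,561,472.84
HKD 3,561,472.84 × 0.86540 (sell HKD at bid) = CNY 3,082,098.59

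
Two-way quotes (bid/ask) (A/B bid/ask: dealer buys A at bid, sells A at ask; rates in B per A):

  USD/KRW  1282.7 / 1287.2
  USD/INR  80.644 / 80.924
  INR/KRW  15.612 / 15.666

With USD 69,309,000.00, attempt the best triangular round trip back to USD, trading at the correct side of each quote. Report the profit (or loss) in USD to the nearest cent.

Net profit: USD 817,031.74

Best loop USD → KRW → INR → USD:
USD 69,309,000.00 × 1282.7 (sell USD at bid) = KRW 88,902,654,300
KRW 88,902,654,300 ÷ 15.666 (buy INR at ask) = INR 5,674,878,992.72
INR 5,674,878,992.72 ÷ 80.924 (buy USD at ask) = USD 70,126,031.74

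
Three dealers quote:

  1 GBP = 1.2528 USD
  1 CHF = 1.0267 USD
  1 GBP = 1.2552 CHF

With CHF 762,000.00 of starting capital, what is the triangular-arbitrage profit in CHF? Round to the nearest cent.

Profitable loop is CHF → USD → GBP → CHF:
CHF 762,000.00 × 1.0267 = USD 782,345.40
USD 782,345.40 ÷ 1.2528 = GBP 624,477.49
GBP 624,477.49 × 1.2552 = CHF 783,844.15
Profit = CHF 783,844.15 − CHF 762,000.00

Profit: CHF 21,844.15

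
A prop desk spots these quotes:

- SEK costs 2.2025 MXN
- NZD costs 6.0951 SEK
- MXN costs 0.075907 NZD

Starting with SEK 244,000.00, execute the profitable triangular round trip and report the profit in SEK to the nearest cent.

Profitable loop is SEK → MXN → NZD → SEK:
SEK 244,000.00 × 2.2025 = MXN 537,410.00
MXN 537,410.00 × 0.075907 = NZD 40,793.18
NZD 40,793.18 × 6.0951 = SEK 248,638.52
Profit = SEK 248,638.52 − SEK 244,000.00

Profit: SEK 4,638.52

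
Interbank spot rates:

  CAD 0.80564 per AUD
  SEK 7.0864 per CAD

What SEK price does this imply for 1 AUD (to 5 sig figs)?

AUD/SEK = 5.7091

1 AUD × 0.80564 = 0.80564 CAD
0.80564 CAD × 7.0864 = 5.70909 SEK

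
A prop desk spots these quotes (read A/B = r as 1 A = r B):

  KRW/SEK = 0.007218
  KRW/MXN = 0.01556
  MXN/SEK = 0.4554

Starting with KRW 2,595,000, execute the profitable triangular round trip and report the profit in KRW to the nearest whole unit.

Profitable loop is KRW → SEK → MXN → KRW:
KRW 2,595,000 × 0.007218 = SEK 18,730.71
SEK 18,730.71 ÷ 0.4554 = MXN 41,130.24
MXN 41,130.24 ÷ 0.01556 = KRW 2,643,331
Profit = KRW 2,643,331 − KRW 2,595,000

Profit: KRW 48,331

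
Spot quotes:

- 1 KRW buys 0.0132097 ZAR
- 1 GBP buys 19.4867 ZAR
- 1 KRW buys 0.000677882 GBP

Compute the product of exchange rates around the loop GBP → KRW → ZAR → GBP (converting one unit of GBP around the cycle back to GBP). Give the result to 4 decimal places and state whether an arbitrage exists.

1.0000 (no arbitrage)

Around GBP → KRW → ZAR → GBP: 1 ÷ 0.000677882 × 0.0132097 ÷ 19.4867 = 1.000001
Product ≈ 1 (deviation 0.000%, within rounding noise).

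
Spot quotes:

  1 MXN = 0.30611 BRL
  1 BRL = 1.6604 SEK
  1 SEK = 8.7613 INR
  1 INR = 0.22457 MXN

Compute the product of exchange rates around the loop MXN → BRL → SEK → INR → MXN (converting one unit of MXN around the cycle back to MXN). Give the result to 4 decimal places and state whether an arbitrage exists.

Around MXN → BRL → SEK → INR → MXN: 1 × 0.30611 × 1.6604 × 8.7613 × 0.22457 = 1.000024
Product ≈ 1 (deviation 0.002%, within rounding noise).

1.0000 (no arbitrage)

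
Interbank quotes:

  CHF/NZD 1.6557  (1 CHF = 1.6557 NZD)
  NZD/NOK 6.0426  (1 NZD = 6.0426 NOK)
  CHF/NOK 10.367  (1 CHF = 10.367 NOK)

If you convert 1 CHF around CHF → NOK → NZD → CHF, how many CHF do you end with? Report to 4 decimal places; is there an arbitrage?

1.0362 (arbitrage exists)

Around CHF → NOK → NZD → CHF: 1 × 10.367 ÷ 6.0426 ÷ 1.6557 = 1.036210
Product > 1; profitable direction is CHF → NOK → NZD → CHF.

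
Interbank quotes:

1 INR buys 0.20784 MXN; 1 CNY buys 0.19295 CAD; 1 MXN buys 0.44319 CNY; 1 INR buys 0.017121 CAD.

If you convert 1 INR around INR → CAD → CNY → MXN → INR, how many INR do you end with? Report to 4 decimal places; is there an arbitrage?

Around INR → CAD → CNY → MXN → INR: 1 × 0.017121 ÷ 0.19295 ÷ 0.44319 ÷ 0.20784 = 0.963308
Product < 1; profitable direction is INR → MXN → CNY → CAD → INR.

0.9633 (arbitrage exists)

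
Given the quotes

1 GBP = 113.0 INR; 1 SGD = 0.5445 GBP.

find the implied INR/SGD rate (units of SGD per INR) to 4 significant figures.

1 INR ÷ 113.0 = 0.00884956 GBP
0.00884956 GBP ÷ 0.5445 = 0.0162526 SGD

INR/SGD = 0.01625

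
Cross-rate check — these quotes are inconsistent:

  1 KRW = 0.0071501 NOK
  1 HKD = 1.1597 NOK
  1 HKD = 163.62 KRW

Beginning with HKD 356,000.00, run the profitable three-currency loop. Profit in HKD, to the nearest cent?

Profit: HKD 3,130.96

Profitable loop is HKD → KRW → NOK → HKD:
HKD 356,000.00 × 163.62 = KRW 58,248,720
KRW 58,248,720 × 0.0071501 = NOK 416,484.17
NOK 416,484.17 ÷ 1.1597 = HKD 359,130.96
Profit = HKD 359,130.96 − HKD 356,000.00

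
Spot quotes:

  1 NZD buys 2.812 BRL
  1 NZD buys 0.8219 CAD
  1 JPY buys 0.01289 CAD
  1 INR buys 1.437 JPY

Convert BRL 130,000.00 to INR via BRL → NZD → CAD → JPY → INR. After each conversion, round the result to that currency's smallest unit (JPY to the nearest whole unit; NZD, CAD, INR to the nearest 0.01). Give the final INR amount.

INR 2,051,338.20

BRL 130,000.00 ÷ 2.812 = NZD 46,230.44
NZD 46,230.44 × 0.8219 = CAD 37,996.80
CAD 37,996.80 ÷ 0.01289 = JPY 2,947,773
JPY 2,947,773 ÷ 1.437 = INR 2,051,338.20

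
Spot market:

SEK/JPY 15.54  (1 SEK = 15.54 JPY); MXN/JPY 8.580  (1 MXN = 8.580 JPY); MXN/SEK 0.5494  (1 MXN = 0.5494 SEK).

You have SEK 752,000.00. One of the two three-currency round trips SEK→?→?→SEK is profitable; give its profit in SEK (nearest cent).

Profit: SEK 3,727.91

Profitable loop is SEK → MXN → JPY → SEK:
SEK 752,000.00 ÷ 0.5494 = MXN 1,368,765.93
MXN 1,368,765.93 × 8.580 = JPY 11,744,012
JPY 11,744,012 ÷ 15.54 = SEK 755,727.91
Profit = SEK 755,727.91 − SEK 752,000.00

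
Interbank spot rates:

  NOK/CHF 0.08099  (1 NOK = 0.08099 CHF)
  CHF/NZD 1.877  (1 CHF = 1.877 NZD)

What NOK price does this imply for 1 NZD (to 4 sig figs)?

NZD/NOK = 6.578

1 NZD ÷ 1.877 = 0.532765 CHF
0.532765 CHF ÷ 0.08099 = 6.57816 NOK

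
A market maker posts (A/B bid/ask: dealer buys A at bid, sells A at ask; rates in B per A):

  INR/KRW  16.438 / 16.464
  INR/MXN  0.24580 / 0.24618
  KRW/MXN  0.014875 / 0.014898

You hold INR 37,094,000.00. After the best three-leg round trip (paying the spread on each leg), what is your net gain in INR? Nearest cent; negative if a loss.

Net profit: INR 78,538.41

Best loop INR → MXN → KRW → INR:
INR 37,094,000.00 × 0.24580 (sell INR at bid) = MXN 9,117,705.20
MXN 9,117,705.20 ÷ 0.014898 (buy KRW at ask) = KRW 612,008,672
KRW 612,008,672 ÷ 16.464 (buy INR at ask) = INR 37,172,538.41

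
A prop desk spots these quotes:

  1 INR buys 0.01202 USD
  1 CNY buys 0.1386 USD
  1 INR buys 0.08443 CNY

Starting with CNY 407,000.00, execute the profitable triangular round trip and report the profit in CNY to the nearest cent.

Profitable loop is CNY → INR → USD → CNY:
CNY 407,000.00 ÷ 0.08443 = INR 4,820,561.41
INR 4,820,561.41 × 0.01202 = USD 57,943.15
USD 57,943.15 ÷ 0.1386 = CNY 418,060.23
Profit = CNY 418,060.23 − CNY 407,000.00

Profit: CNY 11,060.23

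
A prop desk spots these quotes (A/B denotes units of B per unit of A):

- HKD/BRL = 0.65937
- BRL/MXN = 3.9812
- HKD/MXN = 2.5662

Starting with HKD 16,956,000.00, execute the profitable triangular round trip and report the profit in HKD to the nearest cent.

Profitable loop is HKD → BRL → MXN → HKD:
HKD 16,956,000.00 × 0.65937 = BRL 11,180,277.72
BRL 11,180,277.72 × 3.9812 = MXN 44,510,921.66
MXN 44,510,921.66 ÷ 2.5662 = HKD 17,345,071.18
Profit = HKD 17,345,071.18 − HKD 16,956,000.00

Profit: HKD 389,071.18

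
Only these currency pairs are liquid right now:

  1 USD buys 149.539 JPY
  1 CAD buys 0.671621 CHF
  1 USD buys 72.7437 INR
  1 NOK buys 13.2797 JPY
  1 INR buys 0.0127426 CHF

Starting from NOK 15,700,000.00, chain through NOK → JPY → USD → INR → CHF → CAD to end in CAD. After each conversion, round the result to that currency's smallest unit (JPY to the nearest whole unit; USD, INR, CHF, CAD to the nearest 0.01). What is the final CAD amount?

NOK 15,700,000.00 × 13.2797 = JPY 208,491,290
JPY 208,491,290 ÷ 149.539 = USD 1,394,226.86
USD 1,394,226.86 × 72.7437 = INR 101,421,220.44
INR 101,421,220.44 × 0.0127426 = CHF 1,292,370.04
CHF 1,292,370.04 ÷ 0.671621 = CAD 1,924,254.96

CAD 1,924,254.96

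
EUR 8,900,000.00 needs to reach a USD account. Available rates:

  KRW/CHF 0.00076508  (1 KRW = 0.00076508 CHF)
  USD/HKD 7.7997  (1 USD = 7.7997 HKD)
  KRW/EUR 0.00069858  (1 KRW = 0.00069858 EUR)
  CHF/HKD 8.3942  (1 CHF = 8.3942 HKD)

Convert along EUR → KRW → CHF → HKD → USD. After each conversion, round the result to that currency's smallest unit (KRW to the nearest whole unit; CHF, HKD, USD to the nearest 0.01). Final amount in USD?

EUR 8,900,000.00 ÷ 0.00069858 = KRW 12,740,129,978
KRW 12,740,129,978 × 0.00076508 = CHF 9,747,218.64
CHF 9,747,218.64 × 8.3942 = HKD 81,820,102.71
HKD 81,820,102.71 ÷ 7.7997 = USD 10,490,160.23

USD 10,490,160.23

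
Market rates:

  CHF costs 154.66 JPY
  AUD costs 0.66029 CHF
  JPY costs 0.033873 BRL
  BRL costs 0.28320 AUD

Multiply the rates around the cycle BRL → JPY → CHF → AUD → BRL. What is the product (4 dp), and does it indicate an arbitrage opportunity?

Around BRL → JPY → CHF → AUD → BRL: 1 ÷ 0.033873 ÷ 154.66 ÷ 0.66029 ÷ 0.28320 = 1.020799
Product > 1; profitable direction is BRL → JPY → CHF → AUD → BRL.

1.0208 (arbitrage exists)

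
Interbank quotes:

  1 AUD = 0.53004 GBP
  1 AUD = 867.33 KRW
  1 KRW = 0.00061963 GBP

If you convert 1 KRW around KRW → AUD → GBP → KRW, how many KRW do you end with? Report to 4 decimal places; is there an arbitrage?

Around KRW → AUD → GBP → KRW: 1 ÷ 867.33 × 0.53004 ÷ 0.00061963 = 0.986261
Product < 1; profitable direction is KRW → GBP → AUD → KRW.

0.9863 (arbitrage exists)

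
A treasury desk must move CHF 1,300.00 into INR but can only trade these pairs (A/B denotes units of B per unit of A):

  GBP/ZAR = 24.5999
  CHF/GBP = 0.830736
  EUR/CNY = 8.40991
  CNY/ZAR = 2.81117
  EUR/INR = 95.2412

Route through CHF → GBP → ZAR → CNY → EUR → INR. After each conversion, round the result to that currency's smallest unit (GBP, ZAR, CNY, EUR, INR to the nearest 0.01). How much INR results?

INR 107,025.39

CHF 1,300.00 × 0.830736 = GBP 1,079.96
GBP 1,079.96 × 24.5999 = ZAR 26,566.91
ZAR 26,566.91 ÷ 2.81117 = CNY 9,450.48
CNY 9,450.48 ÷ 8.40991 = EUR 1,123.73
EUR 1,123.73 × 95.2412 = INR 107,025.39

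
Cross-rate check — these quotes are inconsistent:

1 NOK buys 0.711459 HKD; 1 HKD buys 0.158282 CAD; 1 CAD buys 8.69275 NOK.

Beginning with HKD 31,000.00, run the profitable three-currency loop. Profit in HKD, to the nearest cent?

Profitable loop is HKD → NOK → CAD → HKD:
HKD 31,000.00 ÷ 0.711459 = NOK 43,572.43
NOK 43,572.43 ÷ 8.69275 = CAD 5,012.50
CAD 5,012.50 ÷ 0.158282 = HKD 31,668.18
Profit = HKD 31,668.18 − HKD 31,000.00

Profit: HKD 668.18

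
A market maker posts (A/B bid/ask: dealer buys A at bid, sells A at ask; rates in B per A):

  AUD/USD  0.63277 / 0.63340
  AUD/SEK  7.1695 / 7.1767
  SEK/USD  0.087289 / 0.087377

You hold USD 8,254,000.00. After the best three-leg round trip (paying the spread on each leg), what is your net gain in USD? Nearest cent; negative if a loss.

Net profit: USD 74,914.88

Best loop USD → SEK → AUD → USD:
USD 8,254,000.00 ÷ 0.087377 (buy SEK at ask) = SEK 94,464,218.27
SEK 94,464,218.27 ÷ 7.1767 (buy AUD at ask) = AUD 13,162,626.04
AUD 13,162,626.04 × 0.63277 (sell AUD at bid) = USD 8,328,914.88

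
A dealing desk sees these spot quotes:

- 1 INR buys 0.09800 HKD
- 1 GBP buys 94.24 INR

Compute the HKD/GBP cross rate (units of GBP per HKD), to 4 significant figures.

HKD/GBP = 0.1083

1 HKD ÷ 0.09800 = 10.2041 INR
10.2041 INR ÷ 94.24 = 0.108278 GBP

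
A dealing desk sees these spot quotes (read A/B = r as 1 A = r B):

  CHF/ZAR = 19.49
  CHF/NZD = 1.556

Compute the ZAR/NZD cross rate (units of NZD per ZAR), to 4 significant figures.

ZAR/NZD = 0.07984

1 ZAR ÷ 19.49 = 0.0513084 CHF
0.0513084 CHF × 1.556 = 0.0798358 NZD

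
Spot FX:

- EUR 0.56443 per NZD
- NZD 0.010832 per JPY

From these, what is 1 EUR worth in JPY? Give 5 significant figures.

1 EUR ÷ 0.56443 = 1.7717 NZD
1.7717 NZD ÷ 0.010832 = 163.562 JPY

EUR/JPY = 163.56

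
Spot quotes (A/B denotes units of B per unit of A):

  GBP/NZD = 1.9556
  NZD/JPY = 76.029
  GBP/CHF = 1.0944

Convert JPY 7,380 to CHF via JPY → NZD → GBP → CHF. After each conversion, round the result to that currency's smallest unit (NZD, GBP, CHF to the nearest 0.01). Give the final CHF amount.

JPY 7,380 ÷ 76.029 = NZD 97.07
NZD 97.07 ÷ 1.9556 = GBP 49.64
GBP 49.64 × 1.0944 = CHF 54.33

CHF 54.33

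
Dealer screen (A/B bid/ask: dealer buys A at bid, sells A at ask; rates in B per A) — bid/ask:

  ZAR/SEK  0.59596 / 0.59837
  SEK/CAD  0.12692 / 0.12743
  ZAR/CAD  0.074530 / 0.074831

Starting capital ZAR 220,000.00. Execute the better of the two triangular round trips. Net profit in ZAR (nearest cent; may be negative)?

Best loop ZAR → SEK → CAD → ZAR:
ZAR 220,000.00 × 0.59596 (sell ZAR at bid) = SEK 131,111.20
SEK 131,111.20 × 0.12692 (sell SEK at bid) = CAD 16,640.63
CAD 16,640.63 ÷ 0.074831 (buy ZAR at ask) = ZAR 222,376.20

Net profit: ZAR 2,376.20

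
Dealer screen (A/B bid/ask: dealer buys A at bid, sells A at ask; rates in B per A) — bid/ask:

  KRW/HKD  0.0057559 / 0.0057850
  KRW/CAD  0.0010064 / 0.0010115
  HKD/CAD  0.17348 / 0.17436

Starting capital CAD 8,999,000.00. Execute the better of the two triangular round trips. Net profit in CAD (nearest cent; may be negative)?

Best loop CAD → HKD → KRW → CAD:
CAD 8,999,000.00 ÷ 0.17436 (buy HKD at ask) = HKD 51,611,608.17
HKD 51,611,608.17 ÷ 0.0057850 (buy KRW at ask) = KRW 8,921,626,304
KRW 8,921,626,304 × 0.0010064 (sell KRW at bid) = CAD 8,978,724.71

Net result: CAD -20,275.29 (no profitable arbitrage after spreads)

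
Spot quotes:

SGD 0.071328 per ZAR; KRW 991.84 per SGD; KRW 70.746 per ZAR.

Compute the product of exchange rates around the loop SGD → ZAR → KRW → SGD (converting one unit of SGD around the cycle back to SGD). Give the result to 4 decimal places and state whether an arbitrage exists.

Around SGD → ZAR → KRW → SGD: 1 ÷ 0.071328 × 70.746 ÷ 991.84 = 1.000001
Product ≈ 1 (deviation 0.000%, within rounding noise).

1.0000 (no arbitrage)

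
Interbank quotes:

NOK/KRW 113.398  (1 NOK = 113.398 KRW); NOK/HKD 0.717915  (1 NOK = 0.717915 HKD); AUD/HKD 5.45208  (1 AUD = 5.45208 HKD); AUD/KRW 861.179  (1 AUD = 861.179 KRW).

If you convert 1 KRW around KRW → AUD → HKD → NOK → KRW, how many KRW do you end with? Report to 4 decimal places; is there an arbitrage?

Around KRW → AUD → HKD → NOK → KRW: 1 ÷ 861.179 × 5.45208 ÷ 0.717915 × 113.398 = 1.000003
Product ≈ 1 (deviation 0.000%, within rounding noise).

1.0000 (no arbitrage)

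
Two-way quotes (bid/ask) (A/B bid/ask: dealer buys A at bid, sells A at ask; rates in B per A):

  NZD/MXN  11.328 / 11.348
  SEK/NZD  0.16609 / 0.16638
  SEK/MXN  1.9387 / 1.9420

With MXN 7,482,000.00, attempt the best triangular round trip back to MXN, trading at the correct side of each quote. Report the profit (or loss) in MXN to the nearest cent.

Best loop MXN → NZD → SEK → MXN:
MXN 7,482,000.00 ÷ 11.348 (buy NZD at ask) = NZD 659,323.23
NZD 659,323.23 ÷ 0.16638 (buy SEK at ask) = SEK 3,962,755.31
SEK 3,962,755.31 × 1.9387 (sell SEK at bid) = MXN 7,682,593.72

Net profit: MXN 200,593.72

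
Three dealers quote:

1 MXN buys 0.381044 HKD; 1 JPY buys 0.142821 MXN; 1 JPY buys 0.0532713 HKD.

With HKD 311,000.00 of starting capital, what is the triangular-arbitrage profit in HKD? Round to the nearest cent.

Profitable loop is HKD → JPY → MXN → HKD:
HKD 311,000.00 ÷ 0.0532713 = JPY 5,838,040
JPY 5,838,040 × 0.142821 = MXN 833,794.76
MXN 833,794.76 × 0.381044 = HKD 317,712.49
Profit = HKD 317,712.49 − HKD 311,000.00

Profit: HKD 6,712.49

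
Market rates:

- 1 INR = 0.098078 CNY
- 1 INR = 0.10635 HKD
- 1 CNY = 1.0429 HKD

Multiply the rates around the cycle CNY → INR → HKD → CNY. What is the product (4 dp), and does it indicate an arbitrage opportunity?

1.0397 (arbitrage exists)

Around CNY → INR → HKD → CNY: 1 ÷ 0.098078 × 0.10635 ÷ 1.0429 = 1.039736
Product > 1; profitable direction is CNY → INR → HKD → CNY.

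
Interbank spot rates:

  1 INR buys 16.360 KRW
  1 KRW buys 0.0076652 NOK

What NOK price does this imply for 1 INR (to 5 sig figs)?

1 INR × 16.360 = 16.36 KRW
16.36 KRW × 0.0076652 = 0.125403 NOK

INR/NOK = 0.12540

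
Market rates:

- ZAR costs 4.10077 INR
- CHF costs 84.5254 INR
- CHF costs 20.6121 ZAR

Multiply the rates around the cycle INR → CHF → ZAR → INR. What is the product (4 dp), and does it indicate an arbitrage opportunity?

Around INR → CHF → ZAR → INR: 1 ÷ 84.5254 × 20.6121 × 4.10077 = 1.000001
Product ≈ 1 (deviation 0.000%, within rounding noise).

1.0000 (no arbitrage)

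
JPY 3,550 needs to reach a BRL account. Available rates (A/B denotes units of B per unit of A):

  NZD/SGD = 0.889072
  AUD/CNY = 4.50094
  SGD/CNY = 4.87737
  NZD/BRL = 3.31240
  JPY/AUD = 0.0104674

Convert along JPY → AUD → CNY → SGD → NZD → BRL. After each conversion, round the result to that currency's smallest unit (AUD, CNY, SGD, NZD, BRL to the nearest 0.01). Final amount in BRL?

BRL 127.76

JPY 3,550 × 0.0104674 = AUD 37.16
AUD 37.16 × 4.50094 = CNY 167.25
CNY 167.25 ÷ 4.87737 = SGD 34.29
SGD 34.29 ÷ 0.889072 = NZD 38.57
NZD 38.57 × 3.31240 = BRL 127.76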